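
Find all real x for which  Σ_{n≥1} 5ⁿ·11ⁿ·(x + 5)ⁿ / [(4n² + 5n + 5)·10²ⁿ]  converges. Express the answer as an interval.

[-75/11, -35/11]

Apply the ratio test: |a_{n+1}| / |a_n| = [(4n² + 5n + 5)/(4(n+1)² + 5(n+1) + 5)] · 5·11/100, which tends to 11/20 as n → ∞.
Hence the series converges for |x + 5| < 1/(11/20) = 20/11, so the radius of convergence is 20/11.
Check x = -35/11: absolute convergence follows by limit comparison with Σ 1/n².
When x = -75/11, the terms are on the order of 1/n², so the series converges absolutely by comparison with the p-series (p = 2 > 1).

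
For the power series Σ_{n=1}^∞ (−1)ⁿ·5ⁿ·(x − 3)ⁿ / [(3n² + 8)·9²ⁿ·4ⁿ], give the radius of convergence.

R = 324/5

Ratio test: |a_{n+1}/a_n| = [(3n² + 8)/(3(n+1)² + 8)] · 5/(81·4) → 5/324 as n → ∞.
Hence the series converges for |x − 3| < 1/(5/324) = 324/5, so the radius of convergence is 324/5.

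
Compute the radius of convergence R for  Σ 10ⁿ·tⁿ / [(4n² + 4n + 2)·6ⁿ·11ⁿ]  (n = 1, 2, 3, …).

R = 33/5

Apply the ratio test: |a_{n+1}| / |a_n| = [(4n² + 4n + 2)/(4(n+1)² + 4(n+1) + 2)] · 10/(6·11), which tends to 5/33 as n → ∞.
The series converges when 5/33 · |t| < 1, giving R = 33/5.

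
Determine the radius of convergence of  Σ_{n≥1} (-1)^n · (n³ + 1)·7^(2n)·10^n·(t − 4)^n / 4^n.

By the ratio test, |a_{n+1}/a_n| = [((n+1)³ + 1)/(n³ + 1)] · 49·10/4 → 245/2.
Thus R = 1/(245/2) = 2/245.

R = 2/245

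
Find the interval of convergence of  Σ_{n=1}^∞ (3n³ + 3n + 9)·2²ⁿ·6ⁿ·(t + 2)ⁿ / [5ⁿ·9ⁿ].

Apply the ratio test: |a_{n+1}| / |a_n| = [(3(n+1)³ + 3(n+1) + 9)/(3n³ + 3n + 9)] · 4·6/(5·9), which tends to 8/15 as n → ∞.
Hence the series converges for |t + 2| < 1/(8/15) = 15/8, so the radius of convergence is 15/8.
When t = -1/8, the terms have absolute value of order n³, which does not tend to 0, so the series diverges by the divergence test.
Check t = -31/8: the n-th term does not approach 0; divergence by the term test.

(-31/8, -1/8)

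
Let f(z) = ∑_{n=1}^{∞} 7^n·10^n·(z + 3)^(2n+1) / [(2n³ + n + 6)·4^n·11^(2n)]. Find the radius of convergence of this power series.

By the ratio test, |a_{n+1}/a_n| = [(2n³ + n + 6)/(2(n+1)³ + (n+1) + 6)] · 7·10/(4·121) → 35/242.
Writing y = (z + 3)², the series in y has radius 242/35, so |z + 3| < √(242/35) and R = 11√70/35.

R = 11√70/35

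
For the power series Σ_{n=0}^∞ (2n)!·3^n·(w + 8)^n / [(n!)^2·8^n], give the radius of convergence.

R = 2/3

The ratio of consecutive coefficients is (2n+1)·(2n+2)/(n+1)² · 3/8 → 3/2.
Hence the series converges for |w + 8| < 1/(3/2) = 2/3, so the radius of convergence is 2/3.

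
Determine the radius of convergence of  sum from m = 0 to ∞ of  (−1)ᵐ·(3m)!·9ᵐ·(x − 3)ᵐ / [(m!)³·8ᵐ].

The ratio of consecutive coefficients is (3m+1)·(3m+2)·(3m+3)/(m+1)³ · 9/8 → 243/8.
The series converges when 243/8 · |x − 3| < 1, giving R = 8/243.

R = 8/243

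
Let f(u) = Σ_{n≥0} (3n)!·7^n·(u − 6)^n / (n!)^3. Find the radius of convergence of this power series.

R = 1/189

Ratio test: |a_{n+1}/a_n| = (3n+1)·(3n+2)·(3n+3)/(n+1)³ · 7 → 189 as n → ∞.
Convergence for |u − 6| · 189 < 1, i.e. |u − 6| < 1/189. So R = 1/189.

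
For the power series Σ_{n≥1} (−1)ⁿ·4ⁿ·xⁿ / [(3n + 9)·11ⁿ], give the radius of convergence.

R = 11/4

By the ratio test, |a_{n+1}/a_n| = [(3n + 9)/(3(n+1) + 9)] · 4/11 → 4/11.
The series converges when 4/11 · |x| < 1, giving R = 11/4.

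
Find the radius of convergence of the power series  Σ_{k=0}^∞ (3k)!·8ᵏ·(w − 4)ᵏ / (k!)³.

The ratio of consecutive coefficients is (3k+1)·(3k+2)·(3k+3)/(k+1)³ · 8 → 216.
Convergence for |w − 4| · 216 < 1, i.e. |w − 4| < 1/216. So R = 1/216.

R = 1/216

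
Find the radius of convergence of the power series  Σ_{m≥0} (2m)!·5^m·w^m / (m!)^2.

By the ratio test, |a_{m+1}/a_m| = (2m+1)·(2m+2)/(m+1)² · 5 → 20.
Convergence for |w| · 20 < 1, i.e. |w| < 1/20. So R = 1/20.

R = 1/20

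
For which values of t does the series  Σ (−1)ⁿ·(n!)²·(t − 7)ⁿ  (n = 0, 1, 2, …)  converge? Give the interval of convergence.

{7}

Ratio test: |a_{n+1}/a_n| = (n+1)² → ∞ as n → ∞.
Since the ratio → ∞, the series diverges for every t ≠ 7, and R = 0.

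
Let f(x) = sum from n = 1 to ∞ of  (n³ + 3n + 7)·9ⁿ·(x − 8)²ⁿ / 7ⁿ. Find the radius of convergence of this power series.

R = √7/3

By the ratio test, |a_{n+1}/a_n| = [((n+1)³ + 3(n+1) + 7)/(n³ + 3n + 7)] · 9/7 → 9/7.
Successive powers of (x − 8) differ by 2, so the series converges when |x − 8|² · 9/7 < 1, i.e. |x − 8| < √(7/9). So R = √7/3.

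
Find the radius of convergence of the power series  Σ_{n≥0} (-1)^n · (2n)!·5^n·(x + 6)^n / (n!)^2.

Ratio test: |a_{n+1}/a_n| = (2n+1)·(2n+2)/(n+1)² · 5 → 20 as n → ∞.
Thus R = 1/(20) = 1/20.

R = 1/20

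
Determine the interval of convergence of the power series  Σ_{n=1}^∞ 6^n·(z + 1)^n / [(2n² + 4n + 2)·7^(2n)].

[-55/6, 43/6]

Ratio test: |a_{n+1}/a_n| = [(2n² + 4n + 2)/(2(n+1)² + 4(n+1) + 2)] · 6/49 → 6/49 as n → ∞.
The series converges when 6/49 · |z + 1| < 1, giving R = 49/6.
Endpoint z = 43/6: absolute convergence follows by limit comparison with Σ 1/n².
At z = -55/6: the series is dominated by a constant times Σ 1/n², which converges (p = 2 > 1).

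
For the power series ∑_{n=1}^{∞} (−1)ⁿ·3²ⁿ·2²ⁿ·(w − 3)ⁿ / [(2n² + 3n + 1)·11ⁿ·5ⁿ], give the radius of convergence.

R = 55/36

Ratio test: |a_{n+1}/a_n| = [(2n² + 3n + 1)/(2(n+1)² + 3(n+1) + 1)] · 9·4/(11·5) → 36/55 as n → ∞.
Convergence for |w − 3| · 36/55 < 1, i.e. |w − 3| < 55/36. So R = 55/36.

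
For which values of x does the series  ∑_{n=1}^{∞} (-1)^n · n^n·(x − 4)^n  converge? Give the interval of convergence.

{4}

Root test: |a_n|^(1/n) = n → ∞.
The root grows without bound, so R = 0 (convergence only at x = 4).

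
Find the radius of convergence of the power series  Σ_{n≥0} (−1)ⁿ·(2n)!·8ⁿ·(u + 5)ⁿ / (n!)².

Ratio test: |a_{n+1}/a_n| = (2n+1)·(2n+2)/(n+1)² · 8 → 32 as n → ∞.
Thus R = 1/(32) = 1/32.

R = 1/32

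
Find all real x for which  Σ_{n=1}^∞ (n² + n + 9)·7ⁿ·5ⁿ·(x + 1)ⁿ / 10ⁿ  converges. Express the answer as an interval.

The ratio of consecutive coefficients is [((n+1)² + (n+1) + 9)/(n² + n + 9)] · 7·5/10 → 7/2.
Thus R = 1/(7/2) = 2/7.
Endpoint x = -5/7: the terms have absolute value of order n², which does not tend to 0, so the series diverges by the divergence test.
When x = -9/7, the n-th term does not approach 0; divergence by the term test.

(-9/7, -5/7)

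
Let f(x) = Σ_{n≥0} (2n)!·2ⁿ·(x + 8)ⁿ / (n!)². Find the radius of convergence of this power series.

The ratio of consecutive coefficients is (2n+1)·(2n+2)/(n+1)² · 2 → 8.
Convergence for |x + 8| · 8 < 1, i.e. |x + 8| < 1/8. So R = 1/8.

R = 1/8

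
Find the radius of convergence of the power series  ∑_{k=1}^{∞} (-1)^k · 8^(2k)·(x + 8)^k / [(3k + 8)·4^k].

R = 1/16

Apply the ratio test: |a_{k+1}| / |a_k| = [(3k + 8)/(3(k+1) + 8)] · 64/4, which tends to 16 as k → ∞.
Convergence for |x + 8| · 16 < 1, i.e. |x + 8| < 1/16. So R = 1/16.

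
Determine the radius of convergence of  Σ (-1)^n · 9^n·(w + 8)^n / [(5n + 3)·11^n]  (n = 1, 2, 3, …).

R = 11/9

Ratio test: |a_{n+1}/a_n| = [(5n + 3)/(5(n+1) + 3)] · 9/11 → 9/11 as n → ∞.
Hence the series converges for |w + 8| < 1/(9/11) = 11/9, so the radius of convergence is 11/9.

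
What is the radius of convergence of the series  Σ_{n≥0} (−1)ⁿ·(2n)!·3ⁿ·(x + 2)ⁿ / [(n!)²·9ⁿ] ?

R = 3/4

By the ratio test, |a_{n+1}/a_n| = (2n+1)·(2n+2)/(n+1)² · 3/9 → 4/3.
The series converges when 4/3 · |x + 2| < 1, giving R = 3/4.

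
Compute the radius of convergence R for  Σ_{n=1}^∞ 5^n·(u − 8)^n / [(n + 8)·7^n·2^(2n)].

R = 28/5

Ratio test: |a_{n+1}/a_n| = [(n + 8)/((n+1) + 8)] · 5/(7·4) → 5/28 as n → ∞.
Thus R = 1/(5/28) = 28/5.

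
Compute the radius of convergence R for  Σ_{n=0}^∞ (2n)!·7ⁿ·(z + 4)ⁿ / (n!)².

R = 1/28

Ratio test: |a_{n+1}/a_n| = (2n+1)·(2n+2)/(n+1)² · 7 → 28 as n → ∞.
The series converges when 28 · |z + 4| < 1, giving R = 1/28.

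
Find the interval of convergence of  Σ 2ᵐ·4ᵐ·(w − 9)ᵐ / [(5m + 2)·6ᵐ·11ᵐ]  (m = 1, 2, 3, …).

Apply the ratio test: |a_{m+1}| / |a_m| = [(5m + 2)/(5(m+1) + 2)] · 2·4/(6·11), which tends to 4/33 as m → ∞.
Thus R = 1/(4/33) = 33/4.
At w = 69/4: the terms are asymptotic to a nonzero constant times 1/m, so the series diverges by limit comparison with Σ 1/m.
When w = 3/4, convergence follows from the alternating series test (terms decrease monotonically to 0).

[3/4, 69/4)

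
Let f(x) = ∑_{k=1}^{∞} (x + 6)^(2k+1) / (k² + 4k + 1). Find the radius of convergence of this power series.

By the ratio test, |a_{k+1}/a_k| = (k² + 4k + 1)/((k+1)² + 4(k+1) + 1) → 1.
Successive powers of (x + 6) differ by 2, so the series converges when |x + 6|² · 1 < 1, i.e. |x + 6| < √(1) = 1. So R = 1.

R = 1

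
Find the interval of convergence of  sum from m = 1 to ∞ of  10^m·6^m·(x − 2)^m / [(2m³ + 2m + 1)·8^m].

By the ratio test, |a_{m+1}/a_m| = [(2m³ + 2m + 1)/(2(m+1)³ + 2(m+1) + 1)] · 10·6/8 → 15/2.
Convergence for |x − 2| · 15/2 < 1, i.e. |x − 2| < 2/15. So R = 2/15.
Endpoint x = 32/15: the series is dominated by a constant times Σ 1/m³, which converges (p = 3 > 1).
At x = 28/15: absolute convergence follows by limit comparison with Σ 1/m³.

[28/15, 32/15]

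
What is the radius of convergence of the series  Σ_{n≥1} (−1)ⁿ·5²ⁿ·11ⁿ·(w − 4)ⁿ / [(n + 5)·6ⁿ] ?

R = 6/275

The ratio of consecutive coefficients is [(n + 5)/((n+1) + 5)] · 25·11/6 → 275/6.
Convergence for |w − 4| · 275/6 < 1, i.e. |w − 4| < 6/275. So R = 6/275.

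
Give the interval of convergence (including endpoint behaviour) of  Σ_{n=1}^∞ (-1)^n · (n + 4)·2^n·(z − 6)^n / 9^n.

Ratio test: |a_{n+1}/a_n| = [((n+1) + 4)/(n + 4)] · 2/9 → 2/9 as n → ∞.
Convergence for |z − 6| · 2/9 < 1, i.e. |z − 6| < 9/2. So R = 9/2.
At z = 21/2: the n-th term does not approach 0; divergence by the term test.
At z = 3/2: the n-th term does not approach 0; divergence by the term test.

(3/2, 21/2)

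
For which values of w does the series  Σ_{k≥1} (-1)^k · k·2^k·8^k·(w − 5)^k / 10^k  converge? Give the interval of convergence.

(35/8, 45/8)

Apply the ratio test: |a_{k+1}| / |a_k| = [(k+1)/k] · 2·8/10, which tends to 8/5 as k → ∞.
Hence the series converges for |w − 5| < 1/(8/5) = 5/8, so the radius of convergence is 5/8.
Check w = 45/8: the k-th term does not approach 0; divergence by the term test.
At w = 35/8: the terms have absolute value of order k, which does not tend to 0, so the series diverges by the divergence test.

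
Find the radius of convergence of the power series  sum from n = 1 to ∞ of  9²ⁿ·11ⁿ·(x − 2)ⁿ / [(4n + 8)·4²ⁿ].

R = 16/891

By the ratio test, |a_{n+1}/a_n| = [(4n + 8)/(4(n+1) + 8)] · 81·11/16 → 891/16.
The series converges when 891/16 · |x − 2| < 1, giving R = 16/891.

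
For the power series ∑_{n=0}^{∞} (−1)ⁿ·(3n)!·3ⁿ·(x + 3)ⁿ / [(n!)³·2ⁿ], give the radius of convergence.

R = 2/81

By the ratio test, |a_{n+1}/a_n| = (3n+1)·(3n+2)·(3n+3)/(n+1)³ · 3/2 → 81/2.
Convergence for |x + 3| · 81/2 < 1, i.e. |x + 3| < 2/81. So R = 2/81.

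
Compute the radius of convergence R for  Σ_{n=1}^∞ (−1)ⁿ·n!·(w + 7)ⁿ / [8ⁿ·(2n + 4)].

R = 0

Ratio test: |a_{n+1}/a_n| = (n+1) · 1/8 · (2n + 4)/(2(n+1) + 4) → ∞ as n → ∞.
Since the ratio → ∞, the series diverges for every w ≠ -7, and R = 0.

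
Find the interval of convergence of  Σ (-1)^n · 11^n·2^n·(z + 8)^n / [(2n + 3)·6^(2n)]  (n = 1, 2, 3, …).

By the ratio test, |a_{n+1}/a_n| = [(2n + 3)/(2(n+1) + 3)] · 11·2/36 → 11/18.
Hence the series converges for |z + 8| < 1/(11/18) = 18/11, so the radius of convergence is 18/11.
At z = -70/11: the terms alternate in sign and decrease monotonically to 0 in absolute value (size ~ c/n), so the alternating series test gives convergence.
At z = -106/11: comparison with the harmonic series Σ 1/n shows the series diverges.

(-106/11, -70/11]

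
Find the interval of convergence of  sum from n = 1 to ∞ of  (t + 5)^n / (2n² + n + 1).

By the ratio test, |a_{n+1}/a_n| = (2n² + n + 1)/(2(n+1)² + (n+1) + 1) → 1.
Hence R = 1.
Check t = -4: absolute convergence follows by limit comparison with Σ 1/n².
Check t = -6: the series is dominated by a constant times Σ 1/n², which converges (p = 2 > 1).

[-6, -4]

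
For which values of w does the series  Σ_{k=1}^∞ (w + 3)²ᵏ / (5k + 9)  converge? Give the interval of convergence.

(-4, -2)

By the ratio test, |a_{k+1}/a_k| = (5k + 9)/(5(k+1) + 9) → 1.
Writing y = (w + 3)², the series in y has radius 1, so |w + 3| < √(1) = 1 and R = 1.
At w = -2: the terms are asymptotic to a nonzero constant times 1/k, so the series diverges by limit comparison with Σ 1/k.
Endpoint w = -4: the terms behave like c/k; limit comparison with the harmonic series gives divergence.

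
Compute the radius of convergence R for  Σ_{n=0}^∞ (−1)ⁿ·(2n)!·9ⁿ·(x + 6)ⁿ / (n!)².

R = 1/36

By the ratio test, |a_{n+1}/a_n| = (2n+1)·(2n+2)/(n+1)² · 9 → 36.
Convergence for |x + 6| · 36 < 1, i.e. |x + 6| < 1/36. So R = 1/36.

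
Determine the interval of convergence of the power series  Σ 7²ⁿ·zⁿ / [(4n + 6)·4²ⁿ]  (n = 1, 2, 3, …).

[-16/49, 16/49)

Ratio test: |a_{n+1}/a_n| = [(4n + 6)/(4(n+1) + 6)] · 49/16 → 49/16 as n → ∞.
Convergence for |z| · 49/16 < 1, i.e. |z| < 16/49. So R = 16/49.
Endpoint z = 16/49: the terms behave like c/n; limit comparison with the harmonic series gives divergence.
Check z = -16/49: an alternating series whose terms decrease to 0 in absolute value, so it converges by the Leibniz criterion.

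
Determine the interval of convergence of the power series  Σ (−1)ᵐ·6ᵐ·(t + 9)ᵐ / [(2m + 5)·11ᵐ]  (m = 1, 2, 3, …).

(-65/6, -43/6]

By the ratio test, |a_{m+1}/a_m| = [(2m + 5)/(2(m+1) + 5)] · 6/11 → 6/11.
The series converges when 6/11 · |t + 9| < 1, giving R = 11/6.
Check t = -43/6: an alternating series whose terms decrease to 0 in absolute value, so it converges by the Leibniz criterion.
At t = -65/6: the terms behave like c/m; limit comparison with the harmonic series gives divergence.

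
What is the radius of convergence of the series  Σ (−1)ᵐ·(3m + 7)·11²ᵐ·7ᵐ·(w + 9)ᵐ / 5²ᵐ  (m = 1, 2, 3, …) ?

Apply the ratio test: |a_{m+1}| / |a_m| = [(3(m+1) + 7)/(3m + 7)] · 121·7/25, which tends to 847/25 as m → ∞.
Thus R = 1/(847/25) = 25/847.

R = 25/847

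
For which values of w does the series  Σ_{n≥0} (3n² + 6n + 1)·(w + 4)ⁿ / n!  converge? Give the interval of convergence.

(−∞, ∞)

Apply the ratio test: |a_{n+1}| / |a_n| = (3(n+1)² + 6(n+1) + 1)/(3n² + 6n + 1) · 1/(n+1), which tends to 0 as n → ∞.
The limit is 0, so the series converges for all w; R = ∞.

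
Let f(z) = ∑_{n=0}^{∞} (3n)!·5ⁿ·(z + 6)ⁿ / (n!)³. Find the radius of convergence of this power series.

The ratio of consecutive coefficients is (3n+1)·(3n+2)·(3n+3)/(n+1)³ · 5 → 135.
Thus R = 1/(135) = 1/135.

R = 1/135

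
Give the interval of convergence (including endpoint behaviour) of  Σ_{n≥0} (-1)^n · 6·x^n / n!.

By the ratio test, |a_{n+1}/a_n| = 6/6 · 1/(n+1) → 0.
Since the limit is 0 < 1 for every x, the series converges on all of ℝ and R = ∞.

(−∞, ∞)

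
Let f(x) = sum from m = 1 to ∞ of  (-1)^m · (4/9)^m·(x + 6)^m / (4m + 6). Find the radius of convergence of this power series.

R = 9/4

Ratio test: |a_{m+1}/a_m| = [(4m + 6)/(4(m+1) + 6)] · 4/9 → 4/9 as m → ∞.
Hence the series converges for |x + 6| < 1/(4/9) = 9/4, so the radius of convergence is 9/4.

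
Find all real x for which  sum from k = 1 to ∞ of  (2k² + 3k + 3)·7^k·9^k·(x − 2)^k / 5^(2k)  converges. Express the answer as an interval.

(101/63, 151/63)

By the ratio test, |a_{k+1}/a_k| = [(2(k+1)² + 3(k+1) + 3)/(2k² + 3k + 3)] · 7·9/25 → 63/25.
Hence the series converges for |x − 2| < 1/(63/25) = 25/63, so the radius of convergence is 25/63.
When x = 151/63, the terms have absolute value of order k², which does not tend to 0, so the series diverges by the divergence test.
Check x = 101/63: the terms do not tend to 0, so the series diverges.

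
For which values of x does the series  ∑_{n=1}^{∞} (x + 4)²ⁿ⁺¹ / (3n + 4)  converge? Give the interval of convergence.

Apply the ratio test: |a_{n+1}| / |a_n| = (3n + 4)/(3(n+1) + 4), which tends to 1 as n → ∞.
Since the exponent of (x + 4) increases by 2 each term, convergence requires |x + 4|² < 1, hence R = 1.
At x = -3: comparison with the harmonic series Σ 1/n shows the series diverges.
Check x = -5: the terms are asymptotic to a nonzero constant times 1/n, so the series diverges by limit comparison with Σ 1/n.

(-5, -3)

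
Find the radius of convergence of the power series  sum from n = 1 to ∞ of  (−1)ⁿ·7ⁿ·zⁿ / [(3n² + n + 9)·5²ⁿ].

By the ratio test, |a_{n+1}/a_n| = [(3n² + n + 9)/(3(n+1)² + (n+1) + 9)] · 7/25 → 7/25.
Thus R = 1/(7/25) = 25/7.

R = 25/7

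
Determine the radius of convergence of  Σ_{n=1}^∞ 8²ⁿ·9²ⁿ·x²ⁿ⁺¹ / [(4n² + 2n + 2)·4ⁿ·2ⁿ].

By the ratio test, |a_{n+1}/a_n| = [(4n² + 2n + 2)/(4(n+1)² + 2(n+1) + 2)] · 64·81/(4·2) → 648.
Writing y = x², the series in y has radius 1/648, so |x| < √(1/648) and R = √2/36.

R = √2/36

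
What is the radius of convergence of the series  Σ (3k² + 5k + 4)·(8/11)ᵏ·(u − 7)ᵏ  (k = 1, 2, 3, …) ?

R = 11/8

By the ratio test, |a_{k+1}/a_k| = [(3(k+1)² + 5(k+1) + 4)/(3k² + 5k + 4)] · 8/11 → 8/11.
Convergence for |u − 7| · 8/11 < 1, i.e. |u − 7| < 11/8. So R = 11/8.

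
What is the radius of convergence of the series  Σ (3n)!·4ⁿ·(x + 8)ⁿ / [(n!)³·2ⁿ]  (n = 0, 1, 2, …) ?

R = 1/54

Apply the ratio test: |a_{n+1}| / |a_n| = (3n+1)·(3n+2)·(3n+3)/(n+1)³ · 4/2, which tends to 54 as n → ∞.
Thus R = 1/(54) = 1/54.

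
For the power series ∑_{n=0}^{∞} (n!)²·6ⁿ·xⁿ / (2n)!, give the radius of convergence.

Apply the ratio test: |a_{n+1}| / |a_n| = (n+1)²/[(2n+1)·(2n+2)] · 6, which tends to 3/2 as n → ∞.
Hence the series converges for |x| < 1/(3/2) = 2/3, so the radius of convergence is 2/3.

R = 2/3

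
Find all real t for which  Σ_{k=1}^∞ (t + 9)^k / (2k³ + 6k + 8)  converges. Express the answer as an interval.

[-10, -8]

The ratio of consecutive coefficients is (2k³ + 6k + 8)/(2(k+1)³ + 6(k+1) + 8) → 1.
Hence R = 1.
When t = -8, the terms are on the order of 1/k³, so the series converges absolutely by comparison with the p-series (p = 3 > 1).
Check t = -10: absolute convergence follows by limit comparison with Σ 1/k³.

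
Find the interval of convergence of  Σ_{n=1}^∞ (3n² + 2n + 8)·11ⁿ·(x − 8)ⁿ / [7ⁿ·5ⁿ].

Ratio test: |a_{n+1}/a_n| = [(3(n+1)² + 2(n+1) + 8)/(3n² + 2n + 8)] · 11/(7·5) → 11/35 as n → ∞.
Convergence for |x − 8| · 11/35 < 1, i.e. |x − 8| < 35/11. So R = 35/11.
Endpoint x = 123/11: the terms have absolute value of order n², which does not tend to 0, so the series diverges by the divergence test.
At x = 53/11: the n-th term does not approach 0; divergence by the term test.

(53/11, 123/11)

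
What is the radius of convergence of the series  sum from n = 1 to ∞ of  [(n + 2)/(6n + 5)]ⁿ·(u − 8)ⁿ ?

R = 6

Applying the root test, |a_n|^(1/n) = (n + 2)/(6n + 5) → 1/6.
The series converges when 1/6 · |u − 8| < 1, giving R = 6.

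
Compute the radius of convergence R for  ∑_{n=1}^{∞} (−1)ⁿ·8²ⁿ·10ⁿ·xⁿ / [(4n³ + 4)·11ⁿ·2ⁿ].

R = 11/320

The ratio of consecutive coefficients is [(4n³ + 4)/(4(n+1)³ + 4)] · 64·10/(11·2) → 320/11.
The series converges when 320/11 · |x| < 1, giving R = 11/320.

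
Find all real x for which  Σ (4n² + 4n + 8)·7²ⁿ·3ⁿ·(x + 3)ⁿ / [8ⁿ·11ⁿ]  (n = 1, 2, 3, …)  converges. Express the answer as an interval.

By the ratio test, |a_{n+1}/a_n| = [(4(n+1)² + 4(n+1) + 8)/(4n² + 4n + 8)] · 49·3/(8·11) → 147/88.
Hence the series converges for |x + 3| < 1/(147/88) = 88/147, so the radius of convergence is 88/147.
At x = -353/147: the terms have absolute value of order n², which does not tend to 0, so the series diverges by the divergence test.
Check x = -529/147: the terms have absolute value of order n², which does not tend to 0, so the series diverges by the divergence test.

(-529/147, -353/147)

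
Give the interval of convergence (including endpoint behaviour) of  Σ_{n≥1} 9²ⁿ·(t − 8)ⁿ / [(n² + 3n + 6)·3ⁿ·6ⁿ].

[70/9, 74/9]

Ratio test: |a_{n+1}/a_n| = [(n² + 3n + 6)/((n+1)² + 3(n+1) + 6)] · 81/(3·6) → 9/2 as n → ∞.
Thus R = 1/(9/2) = 2/9.
When t = 74/9, absolute convergence follows by limit comparison with Σ 1/n².
Endpoint t = 70/9: absolute convergence follows by limit comparison with Σ 1/n².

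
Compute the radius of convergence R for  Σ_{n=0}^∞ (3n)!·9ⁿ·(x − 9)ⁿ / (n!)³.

Apply the ratio test: |a_{n+1}| / |a_n| = (3n+1)·(3n+2)·(3n+3)/(n+1)³ · 9, which tends to 243 as n → ∞.
Hence the series converges for |x − 9| < 1/(243) = 1/243, so the radius of convergence is 1/243.

R = 1/243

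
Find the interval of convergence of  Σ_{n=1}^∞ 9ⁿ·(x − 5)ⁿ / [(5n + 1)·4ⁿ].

Ratio test: |a_{n+1}/a_n| = [(5n + 1)/(5(n+1) + 1)] · 9/4 → 9/4 as n → ∞.
Hence the series converges for |x − 5| < 1/(9/4) = 4/9, so the radius of convergence is 4/9.
Check x = 49/9: comparison with the harmonic series Σ 1/n shows the series diverges.
At x = 41/9: convergence follows from the alternating series test (terms decrease monotonically to 0).

[41/9, 49/9)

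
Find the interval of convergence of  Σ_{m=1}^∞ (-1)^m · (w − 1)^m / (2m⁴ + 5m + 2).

[0, 2]

By the ratio test, |a_{m+1}/a_m| = (2m⁴ + 5m + 2)/(2(m+1)⁴ + 5(m+1) + 2) → 1.
Hence R = 1.
When w = 2, the terms are on the order of 1/m⁴, so the series converges absolutely by comparison with the p-series (p = 4 > 1).
At w = 0: the series is dominated by a constant times Σ 1/m⁴, which converges (p = 4 > 1).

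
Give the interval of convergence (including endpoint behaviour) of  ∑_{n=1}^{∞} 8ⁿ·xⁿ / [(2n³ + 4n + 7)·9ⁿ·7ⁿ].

[-63/8, 63/8]

By the ratio test, |a_{n+1}/a_n| = [(2n³ + 4n + 7)/(2(n+1)³ + 4(n+1) + 7)] · 8/(9·7) → 8/63.
The series converges when 8/63 · |x| < 1, giving R = 63/8.
Check x = 63/8: absolute convergence follows by limit comparison with Σ 1/n³.
When x = -63/8, the terms are on the order of 1/n³, so the series converges absolutely by comparison with the p-series (p = 3 > 1).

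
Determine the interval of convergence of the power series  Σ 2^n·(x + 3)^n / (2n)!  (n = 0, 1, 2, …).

(−∞, ∞)

By the ratio test, |a_{n+1}/a_n| = 2 · 1/[(2n+1)·(2n+2)] → 0.
Since the limit is 0 < 1 for every x, the series converges on all of ℝ and R = ∞.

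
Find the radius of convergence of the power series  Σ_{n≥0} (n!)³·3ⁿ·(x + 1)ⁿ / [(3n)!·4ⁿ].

R = 36

Apply the ratio test: |a_{n+1}| / |a_n| = (n+1)³/[(3n+1)·(3n+2)·(3n+3)] · 3/4, which tends to 1/36 as n → ∞.
Convergence for |x + 1| · 1/36 < 1, i.e. |x + 1| < 36. So R = 36.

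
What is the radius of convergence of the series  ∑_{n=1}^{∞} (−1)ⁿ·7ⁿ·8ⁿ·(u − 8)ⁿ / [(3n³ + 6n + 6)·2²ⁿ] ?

Ratio test: |a_{n+1}/a_n| = [(3n³ + 6n + 6)/(3(n+1)³ + 6(n+1) + 6)] · 7·8/4 → 14 as n → ∞.
Thus R = 1/(14) = 1/14.

R = 1/14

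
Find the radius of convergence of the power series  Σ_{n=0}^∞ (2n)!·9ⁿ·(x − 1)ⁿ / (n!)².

R = 1/36

The ratio of consecutive coefficients is (2n+1)·(2n+2)/(n+1)² · 9 → 36.
Convergence for |x − 1| · 36 < 1, i.e. |x − 1| < 1/36. So R = 1/36.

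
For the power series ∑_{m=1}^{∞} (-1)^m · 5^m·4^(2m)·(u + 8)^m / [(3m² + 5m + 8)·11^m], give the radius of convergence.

R = 11/80

Apply the ratio test: |a_{m+1}| / |a_m| = [(3m² + 5m + 8)/(3(m+1)² + 5(m+1) + 8)] · 5·16/11, which tends to 80/11 as m → ∞.
Hence the series converges for |u + 8| < 1/(80/11) = 11/80, so the radius of convergence is 11/80.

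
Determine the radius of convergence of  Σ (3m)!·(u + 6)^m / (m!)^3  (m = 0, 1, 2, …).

The ratio of consecutive coefficients is (3m+1)·(3m+2)·(3m+3)/(m+1)³ → 27.
Hence the series converges for |u + 6| < 1/(27) = 1/27, so the radius of convergence is 1/27.

R = 1/27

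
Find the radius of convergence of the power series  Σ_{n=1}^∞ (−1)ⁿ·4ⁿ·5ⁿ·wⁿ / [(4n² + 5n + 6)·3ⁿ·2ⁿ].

The ratio of consecutive coefficients is [(4n² + 5n + 6)/(4(n+1)² + 5(n+1) + 6)] · 4·5/(3·2) → 10/3.
Hence the series converges for |w| < 1/(10/3) = 3/10, so the radius of convergence is 3/10.

R = 3/10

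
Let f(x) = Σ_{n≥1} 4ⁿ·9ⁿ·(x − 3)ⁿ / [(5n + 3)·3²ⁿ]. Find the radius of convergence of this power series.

The ratio of consecutive coefficients is [(5n + 3)/(5(n+1) + 3)] · 4·9/9 → 4.
Hence the series converges for |x − 3| < 1/(4) = 1/4, so the radius of convergence is 1/4.

R = 1/4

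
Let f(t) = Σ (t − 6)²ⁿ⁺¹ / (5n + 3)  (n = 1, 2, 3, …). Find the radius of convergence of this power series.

R = 1

By the ratio test, |a_{n+1}/a_n| = (5n + 3)/(5(n+1) + 3) → 1.
Successive powers of (t − 6) differ by 2, so the series converges when |t − 6|² · 1 < 1, i.e. |t − 6| < √(1) = 1. So R = 1.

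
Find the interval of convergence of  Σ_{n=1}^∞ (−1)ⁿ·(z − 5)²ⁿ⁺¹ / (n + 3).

By the ratio test, |a_{n+1}/a_n| = (n + 3)/((n+1) + 3) → 1.
Writing y = (z − 5)², the series in y has radius 1, so |z − 5| < √(1) = 1 and R = 1.
When z = 6, an alternating series whose terms decrease to 0 in absolute value, so it converges by the Leibniz criterion.
When z = 4, convergence follows from the alternating series test (terms decrease monotonically to 0).

[4, 6]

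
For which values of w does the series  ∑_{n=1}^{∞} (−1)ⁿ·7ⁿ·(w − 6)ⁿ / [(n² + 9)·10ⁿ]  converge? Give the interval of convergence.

The ratio of consecutive coefficients is [(n² + 9)/((n+1)² + 9)] · 7/10 → 7/10.
The series converges when 7/10 · |w − 6| < 1, giving R = 10/7.
At w = 52/7: the terms are on the order of 1/n², so the series converges absolutely by comparison with the p-series (p = 2 > 1).
Check w = 32/7: the series is dominated by a constant times Σ 1/n², which converges (p = 2 > 1).

[32/7, 52/7]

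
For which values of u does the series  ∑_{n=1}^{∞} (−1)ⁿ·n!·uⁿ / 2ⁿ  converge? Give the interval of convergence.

{0}

Ratio test: |a_{n+1}/a_n| = (n+1) · 1/2 → ∞ as n → ∞.
Since the ratio → ∞, the series diverges for every u ≠ 0, and R = 0.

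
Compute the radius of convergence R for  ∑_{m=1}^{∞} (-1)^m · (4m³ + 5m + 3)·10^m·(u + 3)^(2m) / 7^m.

R = √70/10

Apply the ratio test: |a_{m+1}| / |a_m| = [(4(m+1)³ + 5(m+1) + 3)/(4m³ + 5m + 3)] · 10/7, which tends to 10/7 as m → ∞.
Since the exponent of (u + 3) increases by 2 each term, convergence requires |u + 3|² < 7/10, hence R = √70/10.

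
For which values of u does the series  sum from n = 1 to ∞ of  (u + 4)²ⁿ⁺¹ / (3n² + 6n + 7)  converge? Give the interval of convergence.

Apply the ratio test: |a_{n+1}| / |a_n| = (3n² + 6n + 7)/(3(n+1)² + 6(n+1) + 7), which tends to 1 as n → ∞.
Since the exponent of (u + 4) increases by 2 each term, convergence requires |u + 4|² < 1, hence R = 1.
Endpoint u = -3: the terms are on the order of 1/n², so the series converges absolutely by comparison with the p-series (p = 2 > 1).
Check u = -5: absolute convergence follows by limit comparison with Σ 1/n².

[-5, -3]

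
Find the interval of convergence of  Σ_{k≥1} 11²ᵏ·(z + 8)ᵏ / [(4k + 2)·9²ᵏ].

By the ratio test, |a_{k+1}/a_k| = [(4k + 2)/(4(k+1) + 2)] · 121/81 → 121/81.
Convergence for |z + 8| · 121/81 < 1, i.e. |z + 8| < 81/121. So R = 81/121.
When z = -887/121, comparison with the harmonic series Σ 1/k shows the series diverges.
Endpoint z = -1049/121: convergence follows from the alternating series test (terms decrease monotonically to 0).

[-1049/121, -887/121)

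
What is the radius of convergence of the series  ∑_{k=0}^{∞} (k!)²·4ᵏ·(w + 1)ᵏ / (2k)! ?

R = 1

By the ratio test, |a_{k+1}/a_k| = (k+1)²/[(2k+1)·(2k+2)] · 4 → 1.
Hence R = 1.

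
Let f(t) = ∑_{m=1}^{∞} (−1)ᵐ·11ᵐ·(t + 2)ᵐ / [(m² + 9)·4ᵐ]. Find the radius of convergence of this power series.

R = 4/11

By the ratio test, |a_{m+1}/a_m| = [(m² + 9)/((m+1)² + 9)] · 11/4 → 11/4.
The series converges when 11/4 · |t + 2| < 1, giving R = 4/11.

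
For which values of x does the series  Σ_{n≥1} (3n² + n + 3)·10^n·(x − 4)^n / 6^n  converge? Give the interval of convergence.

(17/5, 23/5)

Ratio test: |a_{n+1}/a_n| = [(3(n+1)² + (n+1) + 3)/(3n² + n + 3)] · 10/6 → 5/3 as n → ∞.
Thus R = 1/(5/3) = 3/5.
Check x = 23/5: the n-th term does not approach 0; divergence by the term test.
Check x = 17/5: the terms have absolute value of order n², which does not tend to 0, so the series diverges by the divergence test.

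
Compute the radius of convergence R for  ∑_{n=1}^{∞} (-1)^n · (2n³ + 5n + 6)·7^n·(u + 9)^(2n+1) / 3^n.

R = √21/7

Apply the ratio test: |a_{n+1}| / |a_n| = [(2(n+1)³ + 5(n+1) + 6)/(2n³ + 5n + 6)] · 7/3, which tends to 7/3 as n → ∞.
Writing y = (u + 9)², the series in y has radius 3/7, so |u + 9| < √(3/7) and R = √21/7.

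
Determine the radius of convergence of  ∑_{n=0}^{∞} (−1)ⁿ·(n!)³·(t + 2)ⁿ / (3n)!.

R = 27

By the ratio test, |a_{n+1}/a_n| = (n+1)³/[(3n+1)·(3n+2)·(3n+3)] → 1/27.
Convergence for |t + 2| · 1/27 < 1, i.e. |t + 2| < 27. So R = 27.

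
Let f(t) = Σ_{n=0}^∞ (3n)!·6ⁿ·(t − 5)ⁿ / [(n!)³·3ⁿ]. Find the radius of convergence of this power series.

By the ratio test, |a_{n+1}/a_n| = (3n+1)·(3n+2)·(3n+3)/(n+1)³ · 6/3 → 54.
Thus R = 1/(54) = 1/54.

R = 1/54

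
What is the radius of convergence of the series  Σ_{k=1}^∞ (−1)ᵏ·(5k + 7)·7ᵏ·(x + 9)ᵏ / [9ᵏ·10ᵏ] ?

R = 90/7

Apply the ratio test: |a_{k+1}| / |a_k| = [(5(k+1) + 7)/(5k + 7)] · 7/(9·10), which tends to 7/90 as k → ∞.
Convergence for |x + 9| · 7/90 < 1, i.e. |x + 9| < 90/7. So R = 90/7.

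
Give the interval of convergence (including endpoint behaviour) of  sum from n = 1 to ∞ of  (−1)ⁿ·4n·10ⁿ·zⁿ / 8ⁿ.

(-4/5, 4/5)

By the ratio test, |a_{n+1}/a_n| = [4(n+1)/4n] · 10/8 → 5/4.
Hence the series converges for |z| < 1/(5/4) = 4/5, so the radius of convergence is 4/5.
Check z = 4/5: the n-th term does not approach 0; divergence by the term test.
At z = -4/5: the n-th term does not approach 0; divergence by the term test.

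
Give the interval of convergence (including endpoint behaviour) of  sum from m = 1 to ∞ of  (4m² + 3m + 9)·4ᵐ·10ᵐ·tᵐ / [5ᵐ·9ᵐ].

Ratio test: |a_{m+1}/a_m| = [(4(m+1)² + 3(m+1) + 9)/(4m² + 3m + 9)] · 4·10/(5·9) → 8/9 as m → ∞.
Convergence for |t| · 8/9 < 1, i.e. |t| < 9/8. So R = 9/8.
Endpoint t = 9/8: the terms do not tend to 0, so the series diverges.
At t = -9/8: the terms have absolute value of order m², which does not tend to 0, so the series diverges by the divergence test.

(-9/8, 9/8)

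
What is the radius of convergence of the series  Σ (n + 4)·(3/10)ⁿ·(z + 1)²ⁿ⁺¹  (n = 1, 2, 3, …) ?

Apply the ratio test: |a_{n+1}| / |a_n| = [((n+1) + 4)/(n + 4)] · 3/10, which tends to 3/10 as n → ∞.
Successive powers of (z + 1) differ by 2, so the series converges when |z + 1|² · 3/10 < 1, i.e. |z + 1| < √(10/3). So R = √30/3.

R = √30/3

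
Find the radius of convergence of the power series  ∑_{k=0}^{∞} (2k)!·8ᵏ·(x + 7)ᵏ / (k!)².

R = 1/32

Ratio test: |a_{k+1}/a_k| = (2k+1)·(2k+2)/(k+1)² · 8 → 32 as k → ∞.
The series converges when 32 · |x + 7| < 1, giving R = 1/32.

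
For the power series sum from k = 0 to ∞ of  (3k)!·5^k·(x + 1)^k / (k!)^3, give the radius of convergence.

R = 1/135

Ratio test: |a_{k+1}/a_k| = (3k+1)·(3k+2)·(3k+3)/(k+1)³ · 5 → 135 as k → ∞.
Thus R = 1/(135) = 1/135.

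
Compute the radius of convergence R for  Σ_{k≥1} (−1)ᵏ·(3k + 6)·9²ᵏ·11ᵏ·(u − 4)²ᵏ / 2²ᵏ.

R = 2√11/99

The ratio of consecutive coefficients is [(3(k+1) + 6)/(3k + 6)] · 81·11/4 → 891/4.
Writing y = (u − 4)², the series in y has radius 4/891, so |u − 4| < √(4/891) and R = 2√11/99.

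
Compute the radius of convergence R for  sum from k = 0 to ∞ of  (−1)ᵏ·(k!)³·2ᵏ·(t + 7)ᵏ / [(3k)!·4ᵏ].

R = 54

The ratio of consecutive coefficients is (k+1)³/[(3k+1)·(3k+2)·(3k+3)] · 2/4 → 1/54.
Thus R = 1/(1/54) = 54.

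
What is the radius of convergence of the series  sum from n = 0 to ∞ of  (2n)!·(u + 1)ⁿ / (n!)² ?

The ratio of consecutive coefficients is (2n+1)·(2n+2)/(n+1)² → 4.
Hence the series converges for |u + 1| < 1/(4) = 1/4, so the radius of convergence is 1/4.

R = 1/4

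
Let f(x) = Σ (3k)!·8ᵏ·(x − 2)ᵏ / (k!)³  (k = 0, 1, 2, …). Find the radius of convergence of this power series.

R = 1/216

Ratio test: |a_{k+1}/a_k| = (3k+1)·(3k+2)·(3k+3)/(k+1)³ · 8 → 216 as k → ∞.
Thus R = 1/(216) = 1/216.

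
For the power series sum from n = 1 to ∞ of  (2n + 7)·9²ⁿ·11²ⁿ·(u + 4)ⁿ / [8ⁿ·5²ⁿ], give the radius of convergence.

By the ratio test, |a_{n+1}/a_n| = [(2(n+1) + 7)/(2n + 7)] · 81·121/(8·25) → 9801/200.
Hence the series converges for |u + 4| < 1/(9801/200) = 200/9801, so the radius of convergence is 200/9801.

R = 200/9801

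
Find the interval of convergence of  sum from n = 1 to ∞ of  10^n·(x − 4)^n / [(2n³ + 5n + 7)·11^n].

The ratio of consecutive coefficients is [(2n³ + 5n + 7)/(2(n+1)³ + 5(n+1) + 7)] · 10/11 → 10/11.
The series converges when 10/11 · |x − 4| < 1, giving R = 11/10.
Endpoint x = 51/10: the series is dominated by a constant times Σ 1/n³, which converges (p = 3 > 1).
Endpoint x = 29/10: the terms are on the order of 1/n³, so the series converges absolutely by comparison with the p-series (p = 3 > 1).

[29/10, 51/10]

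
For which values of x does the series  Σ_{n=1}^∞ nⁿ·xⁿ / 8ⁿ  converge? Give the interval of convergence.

By the Cauchy root test, |a_n|^(1/n) = n/8 → ∞.
The root grows without bound, so R = 0 (convergence only at x = 0).

{0}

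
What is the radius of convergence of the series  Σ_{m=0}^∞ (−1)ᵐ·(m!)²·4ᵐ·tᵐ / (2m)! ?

R = 1

By the ratio test, |a_{m+1}/a_m| = (m+1)²/[(2m+1)·(2m+2)] · 4 → 1.
Hence R = 1.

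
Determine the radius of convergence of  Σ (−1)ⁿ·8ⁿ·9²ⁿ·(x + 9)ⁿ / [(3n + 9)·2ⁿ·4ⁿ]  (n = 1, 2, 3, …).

R = 1/81

Apply the ratio test: |a_{n+1}| / |a_n| = [(3n + 9)/(3(n+1) + 9)] · 8·81/(2·4), which tends to 81 as n → ∞.
The series converges when 81 · |x + 9| < 1, giving R = 1/81.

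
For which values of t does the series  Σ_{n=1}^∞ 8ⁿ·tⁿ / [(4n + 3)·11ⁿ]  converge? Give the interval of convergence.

By the ratio test, |a_{n+1}/a_n| = [(4n + 3)/(4(n+1) + 3)] · 8/11 → 8/11.
Convergence for |t| · 8/11 < 1, i.e. |t| < 11/8. So R = 11/8.
Endpoint t = 11/8: comparison with the harmonic series Σ 1/n shows the series diverges.
When t = -11/8, convergence follows from the alternating series test (terms decrease monotonically to 0).

[-11/8, 11/8)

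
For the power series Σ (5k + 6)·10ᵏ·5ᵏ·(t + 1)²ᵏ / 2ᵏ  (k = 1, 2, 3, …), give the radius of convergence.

By the ratio test, |a_{k+1}/a_k| = [(5(k+1) + 6)/(5k + 6)] · 10·5/2 → 25.
Writing y = (t + 1)², the series in y has radius 1/25, so |t + 1| < √(1/25) = 1/5 and R = 1/5.

R = 1/5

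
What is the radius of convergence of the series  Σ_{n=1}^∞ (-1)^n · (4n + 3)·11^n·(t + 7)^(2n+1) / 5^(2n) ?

R = 5√11/11

By the ratio test, |a_{n+1}/a_n| = [(4(n+1) + 3)/(4n + 3)] · 11/25 → 11/25.
Writing y = (t + 7)², the series in y has radius 25/11, so |t + 7| < √(25/11) and R = 5√11/11.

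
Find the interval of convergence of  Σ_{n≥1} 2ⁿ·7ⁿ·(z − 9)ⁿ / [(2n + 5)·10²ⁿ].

[13/7, 113/7)

The ratio of consecutive coefficients is [(2n + 5)/(2(n+1) + 5)] · 2·7/100 → 7/50.
Thus R = 1/(7/50) = 50/7.
Check z = 113/7: the terms behave like c/n; limit comparison with the harmonic series gives divergence.
At z = 13/7: convergence follows from the alternating series test (terms decrease monotonically to 0).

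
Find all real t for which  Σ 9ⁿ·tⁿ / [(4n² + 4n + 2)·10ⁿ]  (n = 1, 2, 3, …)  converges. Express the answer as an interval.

Ratio test: |a_{n+1}/a_n| = [(4n² + 4n + 2)/(4(n+1)² + 4(n+1) + 2)] · 9/10 → 9/10 as n → ∞.
Hence the series converges for |t| < 1/(9/10) = 10/9, so the radius of convergence is 10/9.
At t = 10/9: the terms are on the order of 1/n², so the series converges absolutely by comparison with the p-series (p = 2 > 1).
Check t = -10/9: the terms are on the order of 1/n², so the series converges absolutely by comparison with the p-series (p = 2 > 1).

[-10/9, 10/9]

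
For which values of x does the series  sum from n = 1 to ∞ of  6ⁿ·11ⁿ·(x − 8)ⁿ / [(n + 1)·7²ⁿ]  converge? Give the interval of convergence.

[479/66, 577/66)

By the ratio test, |a_{n+1}/a_n| = [(n + 1)/((n+1) + 1)] · 6·11/49 → 66/49.
Thus R = 1/(66/49) = 49/66.
At x = 577/66: the terms behave like c/n; limit comparison with the harmonic series gives divergence.
Check x = 479/66: an alternating series whose terms decrease to 0 in absolute value, so it converges by the Leibniz criterion.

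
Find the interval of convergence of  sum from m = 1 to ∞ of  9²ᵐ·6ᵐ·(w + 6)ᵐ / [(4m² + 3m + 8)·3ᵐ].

[-973/162, -971/162]

The ratio of consecutive coefficients is [(4m² + 3m + 8)/(4(m+1)² + 3(m+1) + 8)] · 81·6/3 → 162.
The series converges when 162 · |w + 6| < 1, giving R = 1/162.
Endpoint w = -971/162: the series is dominated by a constant times Σ 1/m², which converges (p = 2 > 1).
Endpoint w = -973/162: the series is dominated by a constant times Σ 1/m², which converges (p = 2 > 1).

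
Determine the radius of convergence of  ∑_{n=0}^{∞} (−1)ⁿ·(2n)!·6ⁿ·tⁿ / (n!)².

The ratio of consecutive coefficients is (2n+1)·(2n+2)/(n+1)² · 6 → 24.
Hence the series converges for |t| < 1/(24) = 1/24, so the radius of convergence is 1/24.

R = 1/24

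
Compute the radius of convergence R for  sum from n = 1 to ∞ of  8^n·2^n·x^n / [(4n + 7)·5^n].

Ratio test: |a_{n+1}/a_n| = [(4n + 7)/(4(n+1) + 7)] · 8·2/5 → 16/5 as n → ∞.
Thus R = 1/(16/5) = 5/16.

R = 5/16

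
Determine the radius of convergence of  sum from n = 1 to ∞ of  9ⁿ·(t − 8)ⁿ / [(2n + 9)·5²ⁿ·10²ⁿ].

R = 2500/9

The ratio of consecutive coefficients is [(2n + 9)/(2(n+1) + 9)] · 9/(25·100) → 9/2500.
Convergence for |t − 8| · 9/2500 < 1, i.e. |t − 8| < 2500/9. So R = 2500/9.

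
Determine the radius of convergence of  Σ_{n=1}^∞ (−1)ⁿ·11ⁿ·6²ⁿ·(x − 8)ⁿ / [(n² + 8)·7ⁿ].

The ratio of consecutive coefficients is [(n² + 8)/((n+1)² + 8)] · 11·36/7 → 396/7.
Hence the series converges for |x − 8| < 1/(396/7) = 7/396, so the radius of convergence is 7/396.

R = 7/396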